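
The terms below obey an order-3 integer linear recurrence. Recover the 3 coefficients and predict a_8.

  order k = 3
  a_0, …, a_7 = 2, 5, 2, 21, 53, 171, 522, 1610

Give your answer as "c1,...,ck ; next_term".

2,3,1 ; 4957

  a_3 = 2·2 + 3·5 + 1·2 = 21
  a_4 = 2·21 + 3·2 + 1·5 = 53
  a_5 = 2·53 + 3·21 + 1·2 = 171
  a_6 = 2·171 + 3·53 + 1·21 = 522
  a_7 = 2·522 + 3·171 + 1·53 = 1610
  a_8 = 2·1610 + 3·522 + 1·171 = 4957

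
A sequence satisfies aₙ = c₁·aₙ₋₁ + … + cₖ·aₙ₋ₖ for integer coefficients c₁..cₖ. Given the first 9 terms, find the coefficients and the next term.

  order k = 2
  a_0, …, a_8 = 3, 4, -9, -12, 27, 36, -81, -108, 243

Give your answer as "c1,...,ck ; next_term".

  a_2 = 0·4 + -3·3 = -9
  a_3 = 0·-9 + -3·4 = -12
  a_4 = 0·-12 + -3·-9 = 27
  a_5 = 0·27 + -3·-12 = 36
  a_6 = 0·36 + -3·27 = -81
  a_7 = 0·-81 + -3·36 = -108
  a_8 = 0·-108 + -3·-81 = 243
  a_9 = 0·243 + -3·-108 = 324

0,-3 ; 324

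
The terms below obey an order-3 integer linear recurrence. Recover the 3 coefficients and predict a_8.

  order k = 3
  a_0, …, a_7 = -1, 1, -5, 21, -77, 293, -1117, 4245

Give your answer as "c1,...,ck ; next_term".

  a_3 = -3·-5 + 2·1 + -4·-1 = 21
  a_4 = -3·21 + 2·-5 + -4·1 = -77
  a_5 = -3·-77 + 2·21 + -4·-5 = 293
  a_6 = -3·293 + 2·-77 + -4·21 = -1117
  a_7 = -3·-1117 + 2·293 + -4·-77 = 4245
  a_8 = -3·4245 + 2·-1117 + -4·293 = -16141

-3,2,-4 ; -16141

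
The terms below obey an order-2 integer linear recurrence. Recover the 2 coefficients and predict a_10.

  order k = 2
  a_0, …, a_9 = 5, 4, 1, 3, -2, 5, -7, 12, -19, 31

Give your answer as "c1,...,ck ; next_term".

-1,1 ; -50

  a_2 = -1·4 + 1·5 = 1
  a_3 = -1·1 + 1·4 = 3
  a_4 = -1·3 + 1·1 = -2
  a_5 = -1·-2 + 1·3 = 5
  a_6 = -1·5 + 1·-2 = -7
  a_7 = -1·-7 + 1·5 = 12
  a_8 = -1·12 + 1·-7 = -19
  a_9 = -1·-19 + 1·12 = 31
  a_10 = -1·31 + 1·-19 = -50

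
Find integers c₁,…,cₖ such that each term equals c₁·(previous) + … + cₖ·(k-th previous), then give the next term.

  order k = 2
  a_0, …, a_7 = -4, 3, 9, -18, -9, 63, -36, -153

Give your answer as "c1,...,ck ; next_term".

  a_2 = -1·3 + -3·-4 = 9
  a_3 = -1·9 + -3·3 = -18
  a_4 = -1·-18 + -3·9 = -9
  a_5 = -1·-9 + -3·-18 = 63
  a_6 = -1·63 + -3·-9 = -36
  a_7 = -1·-36 + -3·63 = -153
  a_8 = -1·-153 + -3·-36 = 261

-1,-3 ; 261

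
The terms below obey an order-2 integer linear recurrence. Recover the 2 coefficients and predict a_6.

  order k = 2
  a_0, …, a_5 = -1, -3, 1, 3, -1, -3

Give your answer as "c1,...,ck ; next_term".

0,-1 ; 1

  a_2 = 0·-3 + -1·-1 = 1
  a_3 = 0·1 + -1·-3 = 3
  a_4 = 0·3 + -1·1 = -1
  a_5 = 0·-1 + -1·3 = -3
  a_6 = 0·-3 + -1·-1 = 1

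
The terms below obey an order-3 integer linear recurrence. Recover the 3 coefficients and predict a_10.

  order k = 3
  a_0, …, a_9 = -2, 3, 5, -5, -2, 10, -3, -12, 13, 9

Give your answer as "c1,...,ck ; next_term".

  a_3 = 0·5 + -1·3 + 1·-2 = -5
  a_4 = 0·-5 + -1·5 + 1·3 = -2
  a_5 = 0·-2 + -1·-5 + 1·5 = 10
  a_6 = 0·10 + -1·-2 + 1·-5 = -3
  a_7 = 0·-3 + -1·10 + 1·-2 = -12
  a_8 = 0·-12 + -1·-3 + 1·10 = 13
  a_9 = 0·13 + -1·-12 + 1·-3 = 9
  a_10 = 0·9 + -1·13 + 1·-12 = -25

0,-1,1 ; -25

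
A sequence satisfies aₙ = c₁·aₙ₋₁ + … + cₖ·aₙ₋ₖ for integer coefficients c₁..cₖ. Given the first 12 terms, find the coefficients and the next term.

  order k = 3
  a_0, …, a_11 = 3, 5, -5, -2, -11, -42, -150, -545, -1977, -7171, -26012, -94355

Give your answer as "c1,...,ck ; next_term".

3,2,1 ; -342260

  a_3 = 3·-5 + 2·5 + 1·3 = -2
  a_4 = 3·-2 + 2·-5 + 1·5 = -11
  a_5 = 3·-11 + 2·-2 + 1·-5 = -42
  a_6 = 3·-42 + 2·-11 + 1·-2 = -150
  a_7 = 3·-150 + 2·-42 + 1·-11 = -545
  a_8 = 3·-545 + 2·-150 + 1·-42 = -1977
  a_9 = 3·-1977 + 2·-545 + 1·-150 = -7171
  a_10 = 3·-7171 + 2·-1977 + 1·-545 = -26012
  a_11 = 3·-26012 + 2·-7171 + 1·-1977 = -94355
  a_12 = 3·-94355 + 2·-26012 + 1·-7171 = -342260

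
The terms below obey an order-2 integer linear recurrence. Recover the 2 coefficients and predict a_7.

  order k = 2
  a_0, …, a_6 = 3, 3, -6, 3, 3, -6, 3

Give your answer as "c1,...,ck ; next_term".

-1,-1 ; 3

  a_2 = -1·3 + -1·3 = -6
  a_3 = -1·-6 + -1·3 = 3
  a_4 = -1·3 + -1·-6 = 3
  a_5 = -1·3 + -1·3 = -6
  a_6 = -1·-6 + -1·3 = 3
  a_7 = -1·3 + -1·-6 = 3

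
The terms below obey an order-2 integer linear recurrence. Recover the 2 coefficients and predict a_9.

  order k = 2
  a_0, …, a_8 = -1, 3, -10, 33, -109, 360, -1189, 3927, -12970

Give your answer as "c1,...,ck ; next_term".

  a_2 = -3·3 + 1·-1 = -10
  a_3 = -3·-10 + 1·3 = 33
  a_4 = -3·33 + 1·-10 = -109
  a_5 = -3·-109 + 1·33 = 360
  a_6 = -3·360 + 1·-109 = -1189
  a_7 = -3·-1189 + 1·360 = 3927
  a_8 = -3·3927 + 1·-1189 = -12970
  a_9 = -3·-12970 + 1·3927 = 42837

-3,1 ; 42837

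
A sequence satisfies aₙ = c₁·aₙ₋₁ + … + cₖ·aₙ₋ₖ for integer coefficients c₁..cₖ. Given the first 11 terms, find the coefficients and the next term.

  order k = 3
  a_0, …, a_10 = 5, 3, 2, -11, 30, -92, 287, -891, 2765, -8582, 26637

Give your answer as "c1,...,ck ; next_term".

-3,0,-1 ; -82676

  a_3 = -3·2 + 0·3 + -1·5 = -11
  a_4 = -3·-11 + 0·2 + -1·3 = 30
  a_5 = -3·30 + 0·-11 + -1·2 = -92
  a_6 = -3·-92 + 0·30 + -1·-11 = 287
  a_7 = -3·287 + 0·-92 + -1·30 = -891
  a_8 = -3·-891 + 0·287 + -1·-92 = 2765
  a_9 = -3·2765 + 0·-891 + -1·287 = -8582
  a_10 = -3·-8582 + 0·2765 + -1·-891 = 26637
  a_11 = -3·26637 + 0·-8582 + -1·2765 = -82676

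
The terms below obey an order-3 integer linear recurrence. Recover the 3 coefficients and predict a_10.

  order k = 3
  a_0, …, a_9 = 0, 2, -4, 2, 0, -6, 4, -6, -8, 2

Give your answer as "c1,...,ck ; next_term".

0,1,2 ; -20

  a_3 = 0·-4 + 1·2 + 2·0 = 2
  a_4 = 0·2 + 1·-4 + 2·2 = 0
  a_5 = 0·0 + 1·2 + 2·-4 = -6
  a_6 = 0·-6 + 1·0 + 2·2 = 4
  a_7 = 0·4 + 1·-6 + 2·0 = -6
  a_8 = 0·-6 + 1·4 + 2·-6 = -8
  a_9 = 0·-8 + 1·-6 + 2·4 = 2
  a_10 = 0·2 + 1·-8 + 2·-6 = -20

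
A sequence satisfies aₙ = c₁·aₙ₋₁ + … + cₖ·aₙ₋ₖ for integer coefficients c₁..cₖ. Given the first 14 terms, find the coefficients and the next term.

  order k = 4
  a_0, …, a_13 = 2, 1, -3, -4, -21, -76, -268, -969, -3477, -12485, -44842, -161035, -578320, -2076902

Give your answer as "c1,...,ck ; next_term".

  a_4 = 3·-4 + 2·-3 + 1·1 + -2·2 = -21
  a_5 = 3·-21 + 2·-4 + 1·-3 + -2·1 = -76
  a_6 = 3·-76 + 2·-21 + 1·-4 + -2·-3 = -268
  a_7 = 3·-268 + 2·-76 + 1·-21 + -2·-4 = -969
  a_8 = 3·-969 + 2·-268 + 1·-76 + -2·-21 = -3477
  a_9 = 3·-3477 + 2·-969 + 1·-268 + -2·-76 = -12485
  a_10 = 3·-12485 + 2·-3477 + 1·-969 + -2·-268 = -44842
  a_11 = 3·-44842 + 2·-12485 + 1·-3477 + -2·-969 = -161035
  a_12 = 3·-161035 + 2·-44842 + 1·-12485 + -2·-3477 = -578320
  a_13 = 3·-578320 + 2·-161035 + 1·-44842 + -2·-12485 = -2076902
  a_14 = 3·-2076902 + 2·-578320 + 1·-161035 + -2·-44842 = -7458697

3,2,1,-2 ; -7458697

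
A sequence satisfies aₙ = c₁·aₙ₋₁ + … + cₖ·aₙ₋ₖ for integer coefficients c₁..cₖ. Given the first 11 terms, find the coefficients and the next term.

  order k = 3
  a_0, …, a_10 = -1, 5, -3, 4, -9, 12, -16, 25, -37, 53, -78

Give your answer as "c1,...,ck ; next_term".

-1,0,-1 ; 115

  a_3 = -1·-3 + 0·5 + -1·-1 = 4
  a_4 = -1·4 + 0·-3 + -1·5 = -9
  a_5 = -1·-9 + 0·4 + -1·-3 = 12
  a_6 = -1·12 + 0·-9 + -1·4 = -16
  a_7 = -1·-16 + 0·12 + -1·-9 = 25
  a_8 = -1·25 + 0·-16 + -1·12 = -37
  a_9 = -1·-37 + 0·25 + -1·-16 = 53
  a_10 = -1·53 + 0·-37 + -1·25 = -78
  a_11 = -1·-78 + 0·53 + -1·-37 = 115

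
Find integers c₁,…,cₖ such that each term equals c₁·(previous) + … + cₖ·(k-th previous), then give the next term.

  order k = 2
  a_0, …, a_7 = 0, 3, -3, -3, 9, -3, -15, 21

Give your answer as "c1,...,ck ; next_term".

  a_2 = -1·3 + -2·0 = -3
  a_3 = -1·-3 + -2·3 = -3
  a_4 = -1·-3 + -2·-3 = 9
  a_5 = -1·9 + -2·-3 = -3
  a_6 = -1·-3 + -2·9 = -15
  a_7 = -1·-15 + -2·-3 = 21
  a_8 = -1·21 + -2·-15 = 9

-1,-2 ; 9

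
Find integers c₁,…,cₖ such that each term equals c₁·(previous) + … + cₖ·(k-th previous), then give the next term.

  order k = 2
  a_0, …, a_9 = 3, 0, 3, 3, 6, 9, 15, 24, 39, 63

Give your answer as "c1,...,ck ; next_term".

  a_2 = 1·0 + 1·3 = 3
  a_3 = 1·3 + 1·0 = 3
  a_4 = 1·3 + 1·3 = 6
  a_5 = 1·6 + 1·3 = 9
  a_6 = 1·9 + 1·6 = 15
  a_7 = 1·15 + 1·9 = 24
  a_8 = 1·24 + 1·15 = 39
  a_9 = 1·39 + 1·24 = 63
  a_10 = 1·63 + 1·39 = 102

1,1 ; 102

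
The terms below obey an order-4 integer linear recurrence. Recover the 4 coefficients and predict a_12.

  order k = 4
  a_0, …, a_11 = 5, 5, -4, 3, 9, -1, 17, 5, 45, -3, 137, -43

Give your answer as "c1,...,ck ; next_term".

-1,2,2,2 ; 401

  a_4 = -1·3 + 2·-4 + 2·5 + 2·5 = 9
  a_5 = -1·9 + 2·3 + 2·-4 + 2·5 = -1
  a_6 = -1·-1 + 2·9 + 2·3 + 2·-4 = 17
  a_7 = -1·17 + 2·-1 + 2·9 + 2·3 = 5
  a_8 = -1·5 + 2·17 + 2·-1 + 2·9 = 45
  a_9 = -1·45 + 2·5 + 2·17 + 2·-1 = -3
  a_10 = -1·-3 + 2·45 + 2·5 + 2·17 = 137
  a_11 = -1·137 + 2·-3 + 2·45 + 2·5 = -43
  a_12 = -1·-43 + 2·137 + 2·-3 + 2·45 = 401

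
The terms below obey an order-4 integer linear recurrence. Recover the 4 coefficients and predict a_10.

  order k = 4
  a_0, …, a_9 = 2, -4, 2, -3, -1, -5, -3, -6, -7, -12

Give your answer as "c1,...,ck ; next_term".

1,0,0,1 ; -15

  a_4 = 1·-3 + 0·2 + 0·-4 + 1·2 = -1
  a_5 = 1·-1 + 0·-3 + 0·2 + 1·-4 = -5
  a_6 = 1·-5 + 0·-1 + 0·-3 + 1·2 = -3
  a_7 = 1·-3 + 0·-5 + 0·-1 + 1·-3 = -6
  a_8 = 1·-6 + 0·-3 + 0·-5 + 1·-1 = -7
  a_9 = 1·-7 + 0·-6 + 0·-3 + 1·-5 = -12
  a_10 = 1·-12 + 0·-7 + 0·-6 + 1·-3 = -15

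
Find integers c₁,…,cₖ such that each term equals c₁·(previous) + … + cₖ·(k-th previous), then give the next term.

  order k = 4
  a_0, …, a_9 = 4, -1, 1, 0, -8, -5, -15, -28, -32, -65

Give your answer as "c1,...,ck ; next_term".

  a_4 = 1·0 + 1·1 + 1·-1 + -2·4 = -8
  a_5 = 1·-8 + 1·0 + 1·1 + -2·-1 = -5
  a_6 = 1·-5 + 1·-8 + 1·0 + -2·1 = -15
  a_7 = 1·-15 + 1·-5 + 1·-8 + -2·0 = -28
  a_8 = 1·-28 + 1·-15 + 1·-5 + -2·-8 = -32
  a_9 = 1·-32 + 1·-28 + 1·-15 + -2·-5 = -65
  a_10 = 1·-65 + 1·-32 + 1·-28 + -2·-15 = -95

1,1,1,-2 ; -95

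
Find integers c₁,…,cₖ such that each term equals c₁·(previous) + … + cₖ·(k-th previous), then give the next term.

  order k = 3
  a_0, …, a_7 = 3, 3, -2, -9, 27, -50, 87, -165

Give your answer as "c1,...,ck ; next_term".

-3,-3,-2 ; 334

  a_3 = -3·-2 + -3·3 + -2·3 = -9
  a_4 = -3·-9 + -3·-2 + -2·3 = 27
  a_5 = -3·27 + -3·-9 + -2·-2 = -50
  a_6 = -3·-50 + -3·27 + -2·-9 = 87
  a_7 = -3·87 + -3·-50 + -2·27 = -165
  a_8 = -3·-165 + -3·87 + -2·-50 = 334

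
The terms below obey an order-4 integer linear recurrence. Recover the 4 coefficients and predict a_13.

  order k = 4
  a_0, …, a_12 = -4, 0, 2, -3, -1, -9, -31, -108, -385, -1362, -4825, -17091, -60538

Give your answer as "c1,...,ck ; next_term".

  a_4 = 3·-3 + 2·2 + 0·0 + -1·-4 = -1
  a_5 = 3·-1 + 2·-3 + 0·2 + -1·0 = -9
  a_6 = 3·-9 + 2·-1 + 0·-3 + -1·2 = -31
  a_7 = 3·-31 + 2·-9 + 0·-1 + -1·-3 = -108
  a_8 = 3·-108 + 2·-31 + 0·-9 + -1·-1 = -385
  a_9 = 3·-385 + 2·-108 + 0·-31 + -1·-9 = -1362
  a_10 = 3·-1362 + 2·-385 + 0·-108 + -1·-31 = -4825
  a_11 = 3·-4825 + 2·-1362 + 0·-385 + -1·-108 = -17091
  a_12 = 3·-17091 + 2·-4825 + 0·-1362 + -1·-385 = -60538
  a_13 = 3·-60538 + 2·-17091 + 0·-4825 + -1·-1362 = -214434

3,2,0,-1 ; -214434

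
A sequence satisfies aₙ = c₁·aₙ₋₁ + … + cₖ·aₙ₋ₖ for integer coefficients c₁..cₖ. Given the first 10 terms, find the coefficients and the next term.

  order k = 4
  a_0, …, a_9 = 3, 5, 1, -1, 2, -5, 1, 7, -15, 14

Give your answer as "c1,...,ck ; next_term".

-1,-1,1,-1 ; 7

  a_4 = -1·-1 + -1·1 + 1·5 + -1·3 = 2
  a_5 = -1·2 + -1·-1 + 1·1 + -1·5 = -5
  a_6 = -1·-5 + -1·2 + 1·-1 + -1·1 = 1
  a_7 = -1·1 + -1·-5 + 1·2 + -1·-1 = 7
  a_8 = -1·7 + -1·1 + 1·-5 + -1·2 = -15
  a_9 = -1·-15 + -1·7 + 1·1 + -1·-5 = 14
  a_10 = -1·14 + -1·-15 + 1·7 + -1·1 = 7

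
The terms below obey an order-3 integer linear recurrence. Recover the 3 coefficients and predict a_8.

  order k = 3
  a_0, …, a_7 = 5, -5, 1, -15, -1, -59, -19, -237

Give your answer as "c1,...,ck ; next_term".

  a_3 = 0·1 + 4·-5 + 1·5 = -15
  a_4 = 0·-15 + 4·1 + 1·-5 = -1
  a_5 = 0·-1 + 4·-15 + 1·1 = -59
  a_6 = 0·-59 + 4·-1 + 1·-15 = -19
  a_7 = 0·-19 + 4·-59 + 1·-1 = -237
  a_8 = 0·-237 + 4·-19 + 1·-59 = -135

0,4,1 ; -135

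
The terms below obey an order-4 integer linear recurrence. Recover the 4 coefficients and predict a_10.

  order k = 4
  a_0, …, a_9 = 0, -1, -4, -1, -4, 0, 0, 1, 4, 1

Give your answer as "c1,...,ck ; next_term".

  a_4 = 0·-1 + 1·-4 + 0·-1 + -1·0 = -4
  a_5 = 0·-4 + 1·-1 + 0·-4 + -1·-1 = 0
  a_6 = 0·0 + 1·-4 + 0·-1 + -1·-4 = 0
  a_7 = 0·0 + 1·0 + 0·-4 + -1·-1 = 1
  a_8 = 0·1 + 1·0 + 0·0 + -1·-4 = 4
  a_9 = 0·4 + 1·1 + 0·0 + -1·0 = 1
  a_10 = 0·1 + 1·4 + 0·1 + -1·0 = 4

0,1,0,-1 ; 4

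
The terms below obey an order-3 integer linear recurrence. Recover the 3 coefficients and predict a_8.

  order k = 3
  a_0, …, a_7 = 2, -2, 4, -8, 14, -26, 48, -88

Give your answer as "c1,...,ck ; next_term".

  a_3 = -1·4 + 1·-2 + -1·2 = -8
  a_4 = -1·-8 + 1·4 + -1·-2 = 14
  a_5 = -1·14 + 1·-8 + -1·4 = -26
  a_6 = -1·-26 + 1·14 + -1·-8 = 48
  a_7 = -1·48 + 1·-26 + -1·14 = -88
  a_8 = -1·-88 + 1·48 + -1·-26 = 162

-1,1,-1 ; 162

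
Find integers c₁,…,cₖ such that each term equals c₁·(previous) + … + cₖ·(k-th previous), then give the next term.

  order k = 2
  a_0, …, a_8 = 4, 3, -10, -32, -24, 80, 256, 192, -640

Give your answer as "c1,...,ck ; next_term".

2,-4 ; -2048

  a_2 = 2·3 + -4·4 = -10
  a_3 = 2·-10 + -4·3 = -32
  a_4 = 2·-32 + -4·-10 = -24
  a_5 = 2·-24 + -4·-32 = 80
  a_6 = 2·80 + -4·-24 = 256
  a_7 = 2·256 + -4·80 = 192
  a_8 = 2·192 + -4·256 = -640
  a_9 = 2·-640 + -4·192 = -2048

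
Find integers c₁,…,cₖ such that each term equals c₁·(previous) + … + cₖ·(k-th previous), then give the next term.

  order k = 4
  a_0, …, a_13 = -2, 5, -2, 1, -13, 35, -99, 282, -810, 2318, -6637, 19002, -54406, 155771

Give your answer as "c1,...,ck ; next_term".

  a_4 = -2·1 + 2·-2 + -1·5 + 1·-2 = -13
  a_5 = -2·-13 + 2·1 + -1·-2 + 1·5 = 35
  a_6 = -2·35 + 2·-13 + -1·1 + 1·-2 = -99
  a_7 = -2·-99 + 2·35 + -1·-13 + 1·1 = 282
  a_8 = -2·282 + 2·-99 + -1·35 + 1·-13 = -810
  a_9 = -2·-810 + 2·282 + -1·-99 + 1·35 = 2318
  a_10 = -2·2318 + 2·-810 + -1·282 + 1·-99 = -6637
  a_11 = -2·-6637 + 2·2318 + -1·-810 + 1·282 = 19002
  a_12 = -2·19002 + 2·-6637 + -1·2318 + 1·-810 = -54406
  a_13 = -2·-54406 + 2·19002 + -1·-6637 + 1·2318 = 155771
  a_14 = -2·155771 + 2·-54406 + -1·19002 + 1·-6637 = -445993

-2,2,-1,1 ; -445993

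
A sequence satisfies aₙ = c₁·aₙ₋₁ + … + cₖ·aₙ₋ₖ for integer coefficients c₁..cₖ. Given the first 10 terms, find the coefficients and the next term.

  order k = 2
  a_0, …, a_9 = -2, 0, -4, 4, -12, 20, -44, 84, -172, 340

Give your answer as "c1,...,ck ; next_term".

-1,2 ; -684

  a_2 = -1·0 + 2·-2 = -4
  a_3 = -1·-4 + 2·0 = 4
  a_4 = -1·4 + 2·-4 = -12
  a_5 = -1·-12 + 2·4 = 20
  a_6 = -1·20 + 2·-12 = -44
  a_7 = -1·-44 + 2·20 = 84
  a_8 = -1·84 + 2·-44 = -172
  a_9 = -1·-172 + 2·84 = 340
  a_10 = -1·340 + 2·-172 = -684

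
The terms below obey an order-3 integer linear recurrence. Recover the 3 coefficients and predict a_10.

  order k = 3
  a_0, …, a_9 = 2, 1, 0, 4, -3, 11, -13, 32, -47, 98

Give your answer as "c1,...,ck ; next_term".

-1,2,1 ; -160

  a_3 = -1·0 + 2·1 + 1·2 = 4
  a_4 = -1·4 + 2·0 + 1·1 = -3
  a_5 = -1·-3 + 2·4 + 1·0 = 11
  a_6 = -1·11 + 2·-3 + 1·4 = -13
  a_7 = -1·-13 + 2·11 + 1·-3 = 32
  a_8 = -1·32 + 2·-13 + 1·11 = -47
  a_9 = -1·-47 + 2·32 + 1·-13 = 98
  a_10 = -1·98 + 2·-47 + 1·32 = -160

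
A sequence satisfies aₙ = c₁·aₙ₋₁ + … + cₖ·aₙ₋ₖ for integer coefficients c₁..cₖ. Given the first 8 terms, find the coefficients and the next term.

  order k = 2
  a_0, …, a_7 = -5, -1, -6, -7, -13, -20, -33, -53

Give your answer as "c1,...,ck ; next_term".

1,1 ; -86

  a_2 = 1·-1 + 1·-5 = -6
  a_3 = 1·-6 + 1·-1 = -7
  a_4 = 1·-7 + 1·-6 = -13
  a_5 = 1·-13 + 1·-7 = -20
  a_6 = 1·-20 + 1·-13 = -33
  a_7 = 1·-33 + 1·-20 = -53
  a_8 = 1·-53 + 1·-33 = -86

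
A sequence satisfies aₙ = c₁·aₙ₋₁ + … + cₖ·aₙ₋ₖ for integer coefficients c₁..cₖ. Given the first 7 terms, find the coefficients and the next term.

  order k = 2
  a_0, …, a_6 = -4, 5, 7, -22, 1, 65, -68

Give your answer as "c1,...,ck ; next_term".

  a_2 = -1·5 + -3·-4 = 7
  a_3 = -1·7 + -3·5 = -22
  a_4 = -1·-22 + -3·7 = 1
  a_5 = -1·1 + -3·-22 = 65
  a_6 = -1·65 + -3·1 = -68
  a_7 = -1·-68 + -3·65 = -127

-1,-3 ; -127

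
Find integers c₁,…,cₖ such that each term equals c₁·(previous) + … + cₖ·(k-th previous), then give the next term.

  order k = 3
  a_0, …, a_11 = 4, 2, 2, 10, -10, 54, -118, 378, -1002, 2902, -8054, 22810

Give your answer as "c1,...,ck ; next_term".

  a_3 = -2·2 + 3·2 + 2·4 = 10
  a_4 = -2·10 + 3·2 + 2·2 = -10
  a_5 = -2·-10 + 3·10 + 2·2 = 54
  a_6 = -2·54 + 3·-10 + 2·10 = -118
  a_7 = -2·-118 + 3·54 + 2·-10 = 378
  a_8 = -2·378 + 3·-118 + 2·54 = -1002
  a_9 = -2·-1002 + 3·378 + 2·-118 = 2902
  a_10 = -2·2902 + 3·-1002 + 2·378 = -8054
  a_11 = -2·-8054 + 3·2902 + 2·-1002 = 22810
  a_12 = -2·22810 + 3·-8054 + 2·2902 = -63978

-2,3,2 ; -63978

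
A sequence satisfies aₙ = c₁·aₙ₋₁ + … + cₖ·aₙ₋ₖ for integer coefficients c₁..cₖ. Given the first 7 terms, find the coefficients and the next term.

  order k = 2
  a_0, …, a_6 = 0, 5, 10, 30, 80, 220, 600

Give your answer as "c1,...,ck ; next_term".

  a_2 = 2·5 + 2·0 = 10
  a_3 = 2·10 + 2·5 = 30
  a_4 = 2·30 + 2·10 = 80
  a_5 = 2·80 + 2·30 = 220
  a_6 = 2·220 + 2·80 = 600
  a_7 = 2·600 + 2·220 = 1640

2,2 ; 1640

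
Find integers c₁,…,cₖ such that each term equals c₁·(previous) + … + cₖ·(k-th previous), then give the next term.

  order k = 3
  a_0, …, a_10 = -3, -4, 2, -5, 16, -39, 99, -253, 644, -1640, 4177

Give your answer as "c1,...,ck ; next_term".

-2,1,-1 ; -10638

  a_3 = -2·2 + 1·-4 + -1·-3 = -5
  a_4 = -2·-5 + 1·2 + -1·-4 = 16
  a_5 = -2·16 + 1·-5 + -1·2 = -39
  a_6 = -2·-39 + 1·16 + -1·-5 = 99
  a_7 = -2·99 + 1·-39 + -1·16 = -253
  a_8 = -2·-253 + 1·99 + -1·-39 = 644
  a_9 = -2·644 + 1·-253 + -1·99 = -1640
  a_10 = -2·-1640 + 1·644 + -1·-253 = 4177
  a_11 = -2·4177 + 1·-1640 + -1·644 = -10638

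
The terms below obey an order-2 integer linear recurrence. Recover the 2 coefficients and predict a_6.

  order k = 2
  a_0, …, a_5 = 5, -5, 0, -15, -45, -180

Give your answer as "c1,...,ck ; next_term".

3,3 ; -675

  a_2 = 3·-5 + 3·5 = 0
  a_3 = 3·0 + 3·-5 = -15
  a_4 = 3·-15 + 3·0 = -45
  a_5 = 3·-45 + 3·-15 = -180
  a_6 = 3·-180 + 3·-45 = -675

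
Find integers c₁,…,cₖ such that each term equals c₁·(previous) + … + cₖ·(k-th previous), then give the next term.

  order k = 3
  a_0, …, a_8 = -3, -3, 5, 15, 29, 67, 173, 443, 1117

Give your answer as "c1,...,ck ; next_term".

  a_3 = 3·5 + -2·-3 + 2·-3 = 15
  a_4 = 3·15 + -2·5 + 2·-3 = 29
  a_5 = 3·29 + -2·15 + 2·5 = 67
  a_6 = 3·67 + -2·29 + 2·15 = 173
  a_7 = 3·173 + -2·67 + 2·29 = 443
  a_8 = 3·443 + -2·173 + 2·67 = 1117
  a_9 = 3·1117 + -2·443 + 2·173 = 2811

3,-2,2 ; 2811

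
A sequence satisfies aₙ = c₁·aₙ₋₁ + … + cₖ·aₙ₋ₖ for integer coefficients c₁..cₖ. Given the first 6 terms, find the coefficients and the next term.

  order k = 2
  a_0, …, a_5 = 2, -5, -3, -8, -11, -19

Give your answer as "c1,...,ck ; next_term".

1,1 ; -30

  a_2 = 1·-5 + 1·2 = -3
  a_3 = 1·-3 + 1·-5 = -8
  a_4 = 1·-8 + 1·-3 = -11
  a_5 = 1·-11 + 1·-8 = -19
  a_6 = 1·-19 + 1·-11 = -30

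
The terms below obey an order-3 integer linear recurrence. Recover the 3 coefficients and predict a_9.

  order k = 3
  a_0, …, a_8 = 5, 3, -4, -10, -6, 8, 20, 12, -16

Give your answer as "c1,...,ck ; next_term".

0,0,-2 ; -40

  a_3 = 0·-4 + 0·3 + -2·5 = -10
  a_4 = 0·-10 + 0·-4 + -2·3 = -6
  a_5 = 0·-6 + 0·-10 + -2·-4 = 8
  a_6 = 0·8 + 0·-6 + -2·-10 = 20
  a_7 = 0·20 + 0·8 + -2·-6 = 12
  a_8 = 0·12 + 0·20 + -2·8 = -16
  a_9 = 0·-16 + 0·12 + -2·20 = -40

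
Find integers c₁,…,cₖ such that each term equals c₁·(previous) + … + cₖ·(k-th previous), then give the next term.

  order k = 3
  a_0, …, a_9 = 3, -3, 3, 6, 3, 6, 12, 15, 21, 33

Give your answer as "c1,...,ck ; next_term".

  a_3 = 1·3 + 0·-3 + 1·3 = 6
  a_4 = 1·6 + 0·3 + 1·-3 = 3
  a_5 = 1·3 + 0·6 + 1·3 = 6
  a_6 = 1·6 + 0·3 + 1·6 = 12
  a_7 = 1·12 + 0·6 + 1·3 = 15
  a_8 = 1·15 + 0·12 + 1·6 = 21
  a_9 = 1·21 + 0·15 + 1·12 = 33
  a_10 = 1·33 + 0·21 + 1·15 = 48

1,0,1 ; 48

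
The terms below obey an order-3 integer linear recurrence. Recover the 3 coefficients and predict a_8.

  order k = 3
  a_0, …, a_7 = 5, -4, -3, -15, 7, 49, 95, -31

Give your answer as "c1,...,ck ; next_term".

1,-2,-4 ; -417

  a_3 = 1·-3 + -2·-4 + -4·5 = -15
  a_4 = 1·-15 + -2·-3 + -4·-4 = 7
  a_5 = 1·7 + -2·-15 + -4·-3 = 49
  a_6 = 1·49 + -2·7 + -4·-15 = 95
  a_7 = 1·95 + -2·49 + -4·7 = -31
  a_8 = 1·-31 + -2·95 + -4·49 = -417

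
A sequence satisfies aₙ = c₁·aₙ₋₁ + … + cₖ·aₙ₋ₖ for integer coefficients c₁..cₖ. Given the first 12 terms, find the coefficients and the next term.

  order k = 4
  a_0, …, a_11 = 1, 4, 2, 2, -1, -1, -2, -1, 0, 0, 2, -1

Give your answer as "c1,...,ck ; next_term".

  a_4 = -1·2 + 1·2 + 0·4 + -1·1 = -1
  a_5 = -1·-1 + 1·2 + 0·2 + -1·4 = -1
  a_6 = -1·-1 + 1·-1 + 0·2 + -1·2 = -2
  a_7 = -1·-2 + 1·-1 + 0·-1 + -1·2 = -1
  a_8 = -1·-1 + 1·-2 + 0·-1 + -1·-1 = 0
  a_9 = -1·0 + 1·-1 + 0·-2 + -1·-1 = 0
  a_10 = -1·0 + 1·0 + 0·-1 + -1·-2 = 2
  a_11 = -1·2 + 1·0 + 0·0 + -1·-1 = -1
  a_12 = -1·-1 + 1·2 + 0·0 + -1·0 = 3

-1,1,0,-1 ; 3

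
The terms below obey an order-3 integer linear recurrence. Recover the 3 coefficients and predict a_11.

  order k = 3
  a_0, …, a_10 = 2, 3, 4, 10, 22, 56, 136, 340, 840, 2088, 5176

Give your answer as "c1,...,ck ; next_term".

  a_3 = 2·4 + 2·3 + -2·2 = 10
  a_4 = 2·10 + 2·4 + -2·3 = 22
  a_5 = 2·22 + 2·10 + -2·4 = 56
  a_6 = 2·56 + 2·22 + -2·10 = 136
  a_7 = 2·136 + 2·56 + -2·22 = 340
  a_8 = 2·340 + 2·136 + -2·56 = 840
  a_9 = 2·840 + 2·340 + -2·136 = 2088
  a_10 = 2·2088 + 2·840 + -2·340 = 5176
  a_11 = 2·5176 + 2·2088 + -2·840 = 12848

2,2,-2 ; 12848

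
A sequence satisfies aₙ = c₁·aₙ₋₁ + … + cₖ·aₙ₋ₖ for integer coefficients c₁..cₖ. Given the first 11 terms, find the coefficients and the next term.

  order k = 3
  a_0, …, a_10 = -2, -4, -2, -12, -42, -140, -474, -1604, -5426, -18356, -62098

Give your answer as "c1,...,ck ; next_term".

  a_3 = 3·-2 + 1·-4 + 1·-2 = -12
  a_4 = 3·-12 + 1·-2 + 1·-4 = -42
  a_5 = 3·-42 + 1·-12 + 1·-2 = -140
  a_6 = 3·-140 + 1·-42 + 1·-12 = -474
  a_7 = 3·-474 + 1·-140 + 1·-42 = -1604
  a_8 = 3·-1604 + 1·-474 + 1·-140 = -5426
  a_9 = 3·-5426 + 1·-1604 + 1·-474 = -18356
  a_10 = 3·-18356 + 1·-5426 + 1·-1604 = -62098
  a_11 = 3·-62098 + 1·-18356 + 1·-5426 = -210076

3,1,1 ; -210076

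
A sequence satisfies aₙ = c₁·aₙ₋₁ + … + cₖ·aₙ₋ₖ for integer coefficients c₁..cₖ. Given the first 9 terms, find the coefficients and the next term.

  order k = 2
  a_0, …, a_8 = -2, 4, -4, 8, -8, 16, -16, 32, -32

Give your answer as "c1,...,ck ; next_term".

  a_2 = 0·4 + 2·-2 = -4
  a_3 = 0·-4 + 2·4 = 8
  a_4 = 0·8 + 2·-4 = -8
  a_5 = 0·-8 + 2·8 = 16
  a_6 = 0·16 + 2·-8 = -16
  a_7 = 0·-16 + 2·16 = 32
  a_8 = 0·32 + 2·-16 = -32
  a_9 = 0·-32 + 2·32 = 64

0,2 ; 64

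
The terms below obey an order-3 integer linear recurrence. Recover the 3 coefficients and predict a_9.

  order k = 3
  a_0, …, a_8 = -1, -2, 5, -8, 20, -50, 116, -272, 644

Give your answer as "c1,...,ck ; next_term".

  a_3 = -2·5 + 0·-2 + -2·-1 = -8
  a_4 = -2·-8 + 0·5 + -2·-2 = 20
  a_5 = -2·20 + 0·-8 + -2·5 = -50
  a_6 = -2·-50 + 0·20 + -2·-8 = 116
  a_7 = -2·116 + 0·-50 + -2·20 = -272
  a_8 = -2·-272 + 0·116 + -2·-50 = 644
  a_9 = -2·644 + 0·-272 + -2·116 = -1520

-2,0,-2 ; -1520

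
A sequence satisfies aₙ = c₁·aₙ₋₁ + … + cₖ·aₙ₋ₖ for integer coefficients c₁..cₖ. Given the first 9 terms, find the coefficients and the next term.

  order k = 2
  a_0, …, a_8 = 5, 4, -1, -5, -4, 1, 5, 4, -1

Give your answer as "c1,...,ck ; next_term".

  a_2 = 1·4 + -1·5 = -1
  a_3 = 1·-1 + -1·4 = -5
  a_4 = 1·-5 + -1·-1 = -4
  a_5 = 1·-4 + -1·-5 = 1
  a_6 = 1·1 + -1·-4 = 5
  a_7 = 1·5 + -1·1 = 4
  a_8 = 1·4 + -1·5 = -1
  a_9 = 1·-1 + -1·4 = -5

1,-1 ; -5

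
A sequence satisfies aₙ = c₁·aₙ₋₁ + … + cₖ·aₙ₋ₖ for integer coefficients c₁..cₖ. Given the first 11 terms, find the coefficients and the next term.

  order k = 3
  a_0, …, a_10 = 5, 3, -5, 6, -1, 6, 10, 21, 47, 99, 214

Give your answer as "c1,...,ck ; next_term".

  a_3 = 1·-5 + 2·3 + 1·5 = 6
  a_4 = 1·6 + 2·-5 + 1·3 = -1
  a_5 = 1·-1 + 2·6 + 1·-5 = 6
  a_6 = 1·6 + 2·-1 + 1·6 = 10
  a_7 = 1·10 + 2·6 + 1·-1 = 21
  a_8 = 1·21 + 2·10 + 1·6 = 47
  a_9 = 1·47 + 2·21 + 1·10 = 99
  a_10 = 1·99 + 2·47 + 1·21 = 214
  a_11 = 1·214 + 2·99 + 1·47 = 459

1,2,1 ; 459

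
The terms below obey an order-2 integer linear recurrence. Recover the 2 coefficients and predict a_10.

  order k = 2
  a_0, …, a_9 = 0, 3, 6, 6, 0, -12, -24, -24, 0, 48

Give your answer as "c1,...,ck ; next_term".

2,-2 ; 96

  a_2 = 2·3 + -2·0 = 6
  a_3 = 2·6 + -2·3 = 6
  a_4 = 2·6 + -2·6 = 0
  a_5 = 2·0 + -2·6 = -12
  a_6 = 2·-12 + -2·0 = -24
  a_7 = 2·-24 + -2·-12 = -24
  a_8 = 2·-24 + -2·-24 = 0
  a_9 = 2·0 + -2·-24 = 48
  a_10 = 2·48 + -2·0 = 96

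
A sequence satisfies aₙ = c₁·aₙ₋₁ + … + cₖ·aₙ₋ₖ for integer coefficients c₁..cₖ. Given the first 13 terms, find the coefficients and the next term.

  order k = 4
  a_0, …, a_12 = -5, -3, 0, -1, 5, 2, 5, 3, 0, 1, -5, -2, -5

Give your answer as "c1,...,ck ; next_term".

  a_4 = 0·-1 + 1·0 + 0·-3 + -1·-5 = 5
  a_5 = 0·5 + 1·-1 + 0·0 + -1·-3 = 2
  a_6 = 0·2 + 1·5 + 0·-1 + -1·0 = 5
  a_7 = 0·5 + 1·2 + 0·5 + -1·-1 = 3
  a_8 = 0·3 + 1·5 + 0·2 + -1·5 = 0
  a_9 = 0·0 + 1·3 + 0·5 + -1·2 = 1
  a_10 = 0·1 + 1·0 + 0·3 + -1·5 = -5
  a_11 = 0·-5 + 1·1 + 0·0 + -1·3 = -2
  a_12 = 0·-2 + 1·-5 + 0·1 + -1·0 = -5
  a_13 = 0·-5 + 1·-2 + 0·-5 + -1·1 = -3

0,1,0,-1 ; -3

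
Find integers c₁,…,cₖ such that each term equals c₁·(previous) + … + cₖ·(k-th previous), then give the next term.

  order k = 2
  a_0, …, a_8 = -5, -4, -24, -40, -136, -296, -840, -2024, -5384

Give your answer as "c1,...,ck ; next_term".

1,4 ; -13480

  a_2 = 1·-4 + 4·-5 = -24
  a_3 = 1·-24 + 4·-4 = -40
  a_4 = 1·-40 + 4·-24 = -136
  a_5 = 1·-136 + 4·-40 = -296
  a_6 = 1·-296 + 4·-136 = -840
  a_7 = 1·-840 + 4·-296 = -2024
  a_8 = 1·-2024 + 4·-840 = -5384
  a_9 = 1·-5384 + 4·-2024 = -13480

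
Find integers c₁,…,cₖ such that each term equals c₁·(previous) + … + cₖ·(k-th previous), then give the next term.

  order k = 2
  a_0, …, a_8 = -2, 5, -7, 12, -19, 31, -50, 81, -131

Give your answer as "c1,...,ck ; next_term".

  a_2 = -1·5 + 1·-2 = -7
  a_3 = -1·-7 + 1·5 = 12
  a_4 = -1·12 + 1·-7 = -19
  a_5 = -1·-19 + 1·12 = 31
  a_6 = -1·31 + 1·-19 = -50
  a_7 = -1·-50 + 1·31 = 81
  a_8 = -1·81 + 1·-50 = -131
  a_9 = -1·-131 + 1·81 = 212

-1,1 ; 212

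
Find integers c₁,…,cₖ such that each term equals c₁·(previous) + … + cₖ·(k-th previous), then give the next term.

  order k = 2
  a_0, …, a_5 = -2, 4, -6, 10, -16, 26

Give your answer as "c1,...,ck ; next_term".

  a_2 = -1·4 + 1·-2 = -6
  a_3 = -1·-6 + 1·4 = 10
  a_4 = -1·10 + 1·-6 = -16
  a_5 = -1·-16 + 1·10 = 26
  a_6 = -1·26 + 1·-16 = -42

-1,1 ; -42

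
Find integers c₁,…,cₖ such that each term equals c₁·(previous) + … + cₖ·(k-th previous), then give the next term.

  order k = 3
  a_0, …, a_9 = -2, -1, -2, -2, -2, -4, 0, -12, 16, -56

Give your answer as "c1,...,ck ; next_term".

  a_3 = -2·-2 + 2·-1 + 2·-2 = -2
  a_4 = -2·-2 + 2·-2 + 2·-1 = -2
  a_5 = -2·-2 + 2·-2 + 2·-2 = -4
  a_6 = -2·-4 + 2·-2 + 2·-2 = 0
  a_7 = -2·0 + 2·-4 + 2·-2 = -12
  a_8 = -2·-12 + 2·0 + 2·-4 = 16
  a_9 = -2·16 + 2·-12 + 2·0 = -56
  a_10 = -2·-56 + 2·16 + 2·-12 = 120

-2,2,2 ; 120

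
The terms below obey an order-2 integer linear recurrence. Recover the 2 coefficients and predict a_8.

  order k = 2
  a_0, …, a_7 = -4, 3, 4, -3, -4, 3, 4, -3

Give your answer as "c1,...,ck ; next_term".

0,-1 ; -4

  a_2 = 0·3 + -1·-4 = 4
  a_3 = 0·4 + -1·3 = -3
  a_4 = 0·-3 + -1·4 = -4
  a_5 = 0·-4 + -1·-3 = 3
  a_6 = 0·3 + -1·-4 = 4
  a_7 = 0·4 + -1·3 = -3
  a_8 = 0·-3 + -1·4 = -4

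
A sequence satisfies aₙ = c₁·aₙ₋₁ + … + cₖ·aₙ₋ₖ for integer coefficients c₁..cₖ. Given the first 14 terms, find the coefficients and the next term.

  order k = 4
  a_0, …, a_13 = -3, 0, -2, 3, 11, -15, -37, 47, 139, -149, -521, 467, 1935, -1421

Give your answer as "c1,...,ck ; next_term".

-1,-4,-4,-2 ; -7145

  a_4 = -1·3 + -4·-2 + -4·0 + -2·-3 = 11
  a_5 = -1·11 + -4·3 + -4·-2 + -2·0 = -15
  a_6 = -1·-15 + -4·11 + -4·3 + -2·-2 = -37
  a_7 = -1·-37 + -4·-15 + -4·11 + -2·3 = 47
  a_8 = -1·47 + -4·-37 + -4·-15 + -2·11 = 139
  a_9 = -1·139 + -4·47 + -4·-37 + -2·-15 = -149
  a_10 = -1·-149 + -4·139 + -4·47 + -2·-37 = -521
  a_11 = -1·-521 + -4·-149 + -4·139 + -2·47 = 467
  a_12 = -1·467 + -4·-521 + -4·-149 + -2·139 = 1935
  a_13 = -1·1935 + -4·467 + -4·-521 + -2·-149 = -1421
  a_14 = -1·-1421 + -4·1935 + -4·467 + -2·-521 = -7145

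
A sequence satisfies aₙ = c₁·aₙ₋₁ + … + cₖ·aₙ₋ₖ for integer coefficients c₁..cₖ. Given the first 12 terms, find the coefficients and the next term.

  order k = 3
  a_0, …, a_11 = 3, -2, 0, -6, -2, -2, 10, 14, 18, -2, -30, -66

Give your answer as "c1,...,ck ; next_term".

1,0,-2 ; -62

  a_3 = 1·0 + 0·-2 + -2·3 = -6
  a_4 = 1·-6 + 0·0 + -2·-2 = -2
  a_5 = 1·-2 + 0·-6 + -2·0 = -2
  a_6 = 1·-2 + 0·-2 + -2·-6 = 10
  a_7 = 1·10 + 0·-2 + -2·-2 = 14
  a_8 = 1·14 + 0·10 + -2·-2 = 18
  a_9 = 1·18 + 0·14 + -2·10 = -2
  a_10 = 1·-2 + 0·18 + -2·14 = -30
  a_11 = 1·-30 + 0·-2 + -2·18 = -66
  a_12 = 1·-66 + 0·-30 + -2·-2 = -62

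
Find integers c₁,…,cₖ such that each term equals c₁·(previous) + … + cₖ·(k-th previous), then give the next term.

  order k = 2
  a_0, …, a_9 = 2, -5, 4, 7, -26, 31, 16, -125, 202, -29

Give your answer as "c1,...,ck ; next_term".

-2,-3 ; -548

  a_2 = -2·-5 + -3·2 = 4
  a_3 = -2·4 + -3·-5 = 7
  a_4 = -2·7 + -3·4 = -26
  a_5 = -2·-26 + -3·7 = 31
  a_6 = -2·31 + -3·-26 = 16
  a_7 = -2·16 + -3·31 = -125
  a_8 = -2·-125 + -3·16 = 202
  a_9 = -2·202 + -3·-125 = -29
  a_10 = -2·-29 + -3·202 = -548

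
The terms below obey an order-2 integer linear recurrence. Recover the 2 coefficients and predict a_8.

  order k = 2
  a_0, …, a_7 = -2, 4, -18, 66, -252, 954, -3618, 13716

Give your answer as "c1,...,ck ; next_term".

  a_2 = -3·4 + 3·-2 = -18
  a_3 = -3·-18 + 3·4 = 66
  a_4 = -3·66 + 3·-18 = -252
  a_5 = -3·-252 + 3·66 = 954
  a_6 = -3·954 + 3·-252 = -3618
  a_7 = -3·-3618 + 3·954 = 13716
  a_8 = -3·13716 + 3·-3618 = -52002

-3,3 ; -52002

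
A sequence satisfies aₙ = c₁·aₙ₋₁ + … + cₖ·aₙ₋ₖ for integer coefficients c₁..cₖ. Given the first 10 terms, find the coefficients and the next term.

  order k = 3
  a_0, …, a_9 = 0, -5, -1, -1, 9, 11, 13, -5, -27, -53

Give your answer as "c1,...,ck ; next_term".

1,0,-2 ; -43

  a_3 = 1·-1 + 0·-5 + -2·0 = -1
  a_4 = 1·-1 + 0·-1 + -2·-5 = 9
  a_5 = 1·9 + 0·-1 + -2·-1 = 11
  a_6 = 1·11 + 0·9 + -2·-1 = 13
  a_7 = 1·13 + 0·11 + -2·9 = -5
  a_8 = 1·-5 + 0·13 + -2·11 = -27
  a_9 = 1·-27 + 0·-5 + -2·13 = -53
  a_10 = 1·-53 + 0·-27 + -2·-5 = -43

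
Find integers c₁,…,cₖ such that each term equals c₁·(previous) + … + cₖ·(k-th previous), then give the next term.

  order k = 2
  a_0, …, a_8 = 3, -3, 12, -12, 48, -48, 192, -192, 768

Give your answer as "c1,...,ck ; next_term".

0,4 ; -768

  a_2 = 0·-3 + 4·3 = 12
  a_3 = 0·12 + 4·-3 = -12
  a_4 = 0·-12 + 4·12 = 48
  a_5 = 0·48 + 4·-12 = -48
  a_6 = 0·-48 + 4·48 = 192
  a_7 = 0·192 + 4·-48 = -192
  a_8 = 0·-192 + 4·192 = 768
  a_9 = 0·768 + 4·-192 = -768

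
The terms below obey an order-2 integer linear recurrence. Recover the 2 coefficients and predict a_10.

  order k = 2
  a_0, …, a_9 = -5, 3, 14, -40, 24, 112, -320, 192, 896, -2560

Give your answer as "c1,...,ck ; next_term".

-2,-4 ; 1536

  a_2 = -2·3 + -4·-5 = 14
  a_3 = -2·14 + -4·3 = -40
  a_4 = -2·-40 + -4·14 = 24
  a_5 = -2·24 + -4·-40 = 112
  a_6 = -2·112 + -4·24 = -320
  a_7 = -2·-320 + -4·112 = 192
  a_8 = -2·192 + -4·-320 = 896
  a_9 = -2·896 + -4·192 = -2560
  a_10 = -2·-2560 + -4·896 = 1536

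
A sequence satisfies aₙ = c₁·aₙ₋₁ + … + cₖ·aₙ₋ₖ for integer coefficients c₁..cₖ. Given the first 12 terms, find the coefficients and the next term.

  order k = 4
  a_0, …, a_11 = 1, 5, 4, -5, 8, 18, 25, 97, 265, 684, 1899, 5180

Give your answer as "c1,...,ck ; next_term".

2,1,3,-1 ; 14046

  a_4 = 2·-5 + 1·4 + 3·5 + -1·1 = 8
  a_5 = 2·8 + 1·-5 + 3·4 + -1·5 = 18
  a_6 = 2·18 + 1·8 + 3·-5 + -1·4 = 25
  a_7 = 2·25 + 1·18 + 3·8 + -1·-5 = 97
  a_8 = 2·97 + 1·25 + 3·18 + -1·8 = 265
  a_9 = 2·265 + 1·97 + 3·25 + -1·18 = 684
  a_10 = 2·684 + 1·265 + 3·97 + -1·25 = 1899
  a_11 = 2·1899 + 1·684 + 3·265 + -1·97 = 5180
  a_12 = 2·5180 + 1·1899 + 3·684 + -1·265 = 14046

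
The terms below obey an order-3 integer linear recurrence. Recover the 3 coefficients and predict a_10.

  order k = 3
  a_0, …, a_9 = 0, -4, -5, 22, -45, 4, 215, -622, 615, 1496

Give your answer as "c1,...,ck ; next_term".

  a_3 = -2·-5 + -3·-4 + 4·0 = 22
  a_4 = -2·22 + -3·-5 + 4·-4 = -45
  a_5 = -2·-45 + -3·22 + 4·-5 = 4
  a_6 = -2·4 + -3·-45 + 4·22 = 215
  a_7 = -2·215 + -3·4 + 4·-45 = -622
  a_8 = -2·-622 + -3·215 + 4·4 = 615
  a_9 = -2·615 + -3·-622 + 4·215 = 1496
  a_10 = -2·1496 + -3·615 + 4·-622 = -7325

-2,-3,4 ; -7325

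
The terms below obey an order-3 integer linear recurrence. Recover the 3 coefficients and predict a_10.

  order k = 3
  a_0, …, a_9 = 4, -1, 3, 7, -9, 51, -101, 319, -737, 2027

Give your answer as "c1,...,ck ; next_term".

  a_3 = -2·3 + 3·-1 + 4·4 = 7
  a_4 = -2·7 + 3·3 + 4·-1 = -9
  a_5 = -2·-9 + 3·7 + 4·3 = 51
  a_6 = -2·51 + 3·-9 + 4·7 = -101
  a_7 = -2·-101 + 3·51 + 4·-9 = 319
  a_8 = -2·319 + 3·-101 + 4·51 = -737
  a_9 = -2·-737 + 3·319 + 4·-101 = 2027
  a_10 = -2·2027 + 3·-737 + 4·319 = -4989

-2,3,4 ; -4989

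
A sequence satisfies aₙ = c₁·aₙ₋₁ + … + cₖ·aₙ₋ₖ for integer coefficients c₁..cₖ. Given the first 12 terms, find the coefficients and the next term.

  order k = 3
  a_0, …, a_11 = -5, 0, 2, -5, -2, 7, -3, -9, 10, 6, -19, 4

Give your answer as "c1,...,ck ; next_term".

  a_3 = 0·2 + -1·0 + 1·-5 = -5
  a_4 = 0·-5 + -1·2 + 1·0 = -2
  a_5 = 0·-2 + -1·-5 + 1·2 = 7
  a_6 = 0·7 + -1·-2 + 1·-5 = -3
  a_7 = 0·-3 + -1·7 + 1·-2 = -9
  a_8 = 0·-9 + -1·-3 + 1·7 = 10
  a_9 = 0·10 + -1·-9 + 1·-3 = 6
  a_10 = 0·6 + -1·10 + 1·-9 = -19
  a_11 = 0·-19 + -1·6 + 1·10 = 4
  a_12 = 0·4 + -1·-19 + 1·6 = 25

0,-1,1 ; 25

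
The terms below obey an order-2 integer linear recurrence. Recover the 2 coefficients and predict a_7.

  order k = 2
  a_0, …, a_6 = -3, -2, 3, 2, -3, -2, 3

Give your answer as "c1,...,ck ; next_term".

0,-1 ; 2

  a_2 = 0·-2 + -1·-3 = 3
  a_3 = 0·3 + -1·-2 = 2
  a_4 = 0·2 + -1·3 = -3
  a_5 = 0·-3 + -1·2 = -2
  a_6 = 0·-2 + -1·-3 = 3
  a_7 = 0·3 + -1·-2 = 2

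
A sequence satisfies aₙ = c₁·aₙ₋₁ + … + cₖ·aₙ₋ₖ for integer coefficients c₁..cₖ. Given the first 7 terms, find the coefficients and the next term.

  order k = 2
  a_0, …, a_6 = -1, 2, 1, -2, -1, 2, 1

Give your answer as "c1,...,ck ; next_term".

0,-1 ; -2

  a_2 = 0·2 + -1·-1 = 1
  a_3 = 0·1 + -1·2 = -2
  a_4 = 0·-2 + -1·1 = -1
  a_5 = 0·-1 + -1·-2 = 2
  a_6 = 0·2 + -1·-1 = 1
  a_7 = 0·1 + -1·2 = -2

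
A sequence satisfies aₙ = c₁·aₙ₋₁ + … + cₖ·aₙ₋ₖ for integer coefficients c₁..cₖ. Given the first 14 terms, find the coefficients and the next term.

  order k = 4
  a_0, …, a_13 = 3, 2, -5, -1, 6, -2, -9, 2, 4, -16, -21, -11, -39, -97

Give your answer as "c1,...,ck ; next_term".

1,0,2,1 ; -140

  a_4 = 1·-1 + 0·-5 + 2·2 + 1·3 = 6
  a_5 = 1·6 + 0·-1 + 2·-5 + 1·2 = -2
  a_6 = 1·-2 + 0·6 + 2·-1 + 1·-5 = -9
  a_7 = 1·-9 + 0·-2 + 2·6 + 1·-1 = 2
  a_8 = 1·2 + 0·-9 + 2·-2 + 1·6 = 4
  a_9 = 1·4 + 0·2 + 2·-9 + 1·-2 = -16
  a_10 = 1·-16 + 0·4 + 2·2 + 1·-9 = -21
  a_11 = 1·-21 + 0·-16 + 2·4 + 1·2 = -11
  a_12 = 1·-11 + 0·-21 + 2·-16 + 1·4 = -39
  a_13 = 1·-39 + 0·-11 + 2·-21 + 1·-16 = -97
  a_14 = 1·-97 + 0·-39 + 2·-11 + 1·-21 = -140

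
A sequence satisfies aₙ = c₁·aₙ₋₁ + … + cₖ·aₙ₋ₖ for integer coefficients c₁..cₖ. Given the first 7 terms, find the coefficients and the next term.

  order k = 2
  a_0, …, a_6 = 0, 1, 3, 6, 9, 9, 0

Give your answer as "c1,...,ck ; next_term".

  a_2 = 3·1 + -3·0 = 3
  a_3 = 3·3 + -3·1 = 6
  a_4 = 3·6 + -3·3 = 9
  a_5 = 3·9 + -3·6 = 9
  a_6 = 3·9 + -3·9 = 0
  a_7 = 3·0 + -3·9 = -27

3,-3 ; -27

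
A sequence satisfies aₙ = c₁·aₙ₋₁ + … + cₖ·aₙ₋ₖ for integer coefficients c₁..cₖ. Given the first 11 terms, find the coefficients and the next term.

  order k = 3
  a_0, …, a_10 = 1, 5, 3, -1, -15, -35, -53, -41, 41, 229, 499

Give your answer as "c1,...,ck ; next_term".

  a_3 = 2·3 + -1·5 + -2·1 = -1
  a_4 = 2·-1 + -1·3 + -2·5 = -15
  a_5 = 2·-15 + -1·-1 + -2·3 = -35
  a_6 = 2·-35 + -1·-15 + -2·-1 = -53
  a_7 = 2·-53 + -1·-35 + -2·-15 = -41
  a_8 = 2·-41 + -1·-53 + -2·-35 = 41
  a_9 = 2·41 + -1·-41 + -2·-53 = 229
  a_10 = 2·229 + -1·41 + -2·-41 = 499
  a_11 = 2·499 + -1·229 + -2·41 = 687

2,-1,-2 ; 687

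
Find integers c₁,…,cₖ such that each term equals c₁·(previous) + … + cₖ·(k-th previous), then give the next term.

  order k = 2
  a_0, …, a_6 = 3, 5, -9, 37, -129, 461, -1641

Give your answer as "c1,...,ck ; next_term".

-3,2 ; 5845

  a_2 = -3·5 + 2·3 = -9
  a_3 = -3·-9 + 2·5 = 37
  a_4 = -3·37 + 2·-9 = -129
  a_5 = -3·-129 + 2·37 = 461
  a_6 = -3·461 + 2·-129 = -1641
  a_7 = -3·-1641 + 2·461 = 5845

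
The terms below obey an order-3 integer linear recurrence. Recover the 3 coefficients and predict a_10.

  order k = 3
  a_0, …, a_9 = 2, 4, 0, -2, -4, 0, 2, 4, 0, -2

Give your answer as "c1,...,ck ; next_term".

0,0,-1 ; -4

  a_3 = 0·0 + 0·4 + -1·2 = -2
  a_4 = 0·-2 + 0·0 + -1·4 = -4
  a_5 = 0·-4 + 0·-2 + -1·0 = 0
  a_6 = 0·0 + 0·-4 + -1·-2 = 2
  a_7 = 0·2 + 0·0 + -1·-4 = 4
  a_8 = 0·4 + 0·2 + -1·0 = 0
  a_9 = 0·0 + 0·4 + -1·2 = -2
  a_10 = 0·-2 + 0·0 + -1·4 = -4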